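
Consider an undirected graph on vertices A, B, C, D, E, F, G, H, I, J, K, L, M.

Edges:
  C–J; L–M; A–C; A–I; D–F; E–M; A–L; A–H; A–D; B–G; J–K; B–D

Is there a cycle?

No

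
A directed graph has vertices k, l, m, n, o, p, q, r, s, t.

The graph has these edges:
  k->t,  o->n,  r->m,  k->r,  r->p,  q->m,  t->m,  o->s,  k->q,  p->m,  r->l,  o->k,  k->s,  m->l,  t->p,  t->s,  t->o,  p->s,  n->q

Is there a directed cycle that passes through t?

Yes

t is on a cycle iff t can reach itself via ≥1 edge.
t → o → k → t — yes.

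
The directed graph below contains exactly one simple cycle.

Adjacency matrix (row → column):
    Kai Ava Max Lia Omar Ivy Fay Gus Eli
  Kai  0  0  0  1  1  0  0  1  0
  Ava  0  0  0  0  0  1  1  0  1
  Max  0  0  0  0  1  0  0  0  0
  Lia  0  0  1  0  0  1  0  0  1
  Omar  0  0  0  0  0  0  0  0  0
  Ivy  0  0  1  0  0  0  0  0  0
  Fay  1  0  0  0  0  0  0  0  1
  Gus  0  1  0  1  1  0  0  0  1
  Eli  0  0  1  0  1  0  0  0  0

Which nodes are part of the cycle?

DFS with gray/black marking from Kai:
Kai gray
  Omar gray
  Omar black
  Gus gray
    Eli gray
      Eli→Omar: Omar black — skip
      Max gray
        Max→Omar: Omar black — skip
      Max black
    Eli black
    Ava gray
      Ava→Eli: Eli black — skip
      Ivy gray
        Ivy→Max: Max black — skip
      Ivy black
      Fay gray
        Fay→Kai: Kai is gray → back edge
Back edge closes the cycle Kai → Gus → Ava → Fay → Kai; its vertices are {Ava, Fay, Gus, Kai}.

Ava, Fay, Gus, Kai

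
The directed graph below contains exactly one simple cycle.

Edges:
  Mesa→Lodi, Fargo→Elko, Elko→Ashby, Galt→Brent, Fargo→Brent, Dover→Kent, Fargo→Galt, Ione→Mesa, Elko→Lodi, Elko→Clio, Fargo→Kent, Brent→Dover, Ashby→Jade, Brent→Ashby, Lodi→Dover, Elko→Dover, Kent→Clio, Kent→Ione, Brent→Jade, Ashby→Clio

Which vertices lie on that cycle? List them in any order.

DFS with gray/black marking from Kent:
Kent gray
  Clio gray
  Clio black
  Ione gray
    Mesa gray
      Lodi gray
        Dover gray
          Dover→Kent: Kent is gray → back edge
Back edge closes the cycle Kent → Ione → Mesa → Lodi → Dover → Kent; its vertices are {Ione, Kent, Lodi, Mesa, Dover}.

Ione, Kent, Lodi, Mesa, Dover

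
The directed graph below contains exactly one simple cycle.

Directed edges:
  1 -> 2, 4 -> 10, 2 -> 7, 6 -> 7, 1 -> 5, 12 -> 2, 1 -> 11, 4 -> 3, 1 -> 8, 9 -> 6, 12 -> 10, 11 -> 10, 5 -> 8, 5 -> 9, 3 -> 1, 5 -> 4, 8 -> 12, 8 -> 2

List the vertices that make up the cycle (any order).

DFS with gray/black marking from 1:
1 gray
  8 gray
    12 gray
      10 gray
      10 black
      2 gray
        7 gray
        7 black
      2 black
    12 black
    8→2: 2 black — skip
  8 black
  5 gray
    9 gray
      6 gray
        6→7: 7 black — skip
      6 black
    9 black
    4 gray
      4→10: 10 black — skip
      3 gray
        3→1: 1 is gray → back edge
Back edge closes the cycle 1 → 5 → 4 → 3 → 1; its vertices are {1, 3, 4, 5}.

1, 3, 4, 5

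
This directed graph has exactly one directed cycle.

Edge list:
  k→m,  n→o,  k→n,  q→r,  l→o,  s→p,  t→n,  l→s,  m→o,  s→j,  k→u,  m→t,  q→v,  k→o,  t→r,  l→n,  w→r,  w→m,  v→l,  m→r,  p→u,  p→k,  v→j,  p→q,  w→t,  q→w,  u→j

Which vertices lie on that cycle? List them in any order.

l, p, q, s, v

DFS with gray/black marking from s:
s gray
  j gray
  j black
  p gray
    u gray
      u→j: j black — skip
    u black
    q gray
      w gray
        t gray
          n gray
            o gray
            o black
          n black
          r gray
          r black
        t black
        w→r: r black — skip
        m gray
          m→t: t black — skip
          m→o: o black — skip
          m→r: r black — skip
        m black
      w black
      v gray
        v→j: j black — skip
        l gray
          l→s: s is gray → back edge
Back edge closes the cycle s → p → q → v → l → s; its vertices are {l, p, q, s, v}.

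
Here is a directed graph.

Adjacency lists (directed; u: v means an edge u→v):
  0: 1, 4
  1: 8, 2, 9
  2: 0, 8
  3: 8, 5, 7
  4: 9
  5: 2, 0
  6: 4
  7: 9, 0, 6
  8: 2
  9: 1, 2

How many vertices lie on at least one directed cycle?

6

A vertex is on a directed cycle iff it belongs to a strongly connected component of size ≥ 2 (or has a self-loop).
The vertices on cycles are {0, 1, 2, 4, 8, 9} — 6 in total.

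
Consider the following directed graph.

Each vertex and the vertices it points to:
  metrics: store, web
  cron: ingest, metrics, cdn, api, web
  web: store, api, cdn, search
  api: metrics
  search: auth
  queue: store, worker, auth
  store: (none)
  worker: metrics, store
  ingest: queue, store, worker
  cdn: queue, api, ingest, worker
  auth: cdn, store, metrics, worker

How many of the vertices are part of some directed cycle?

A vertex is on a directed cycle iff it belongs to a strongly connected component of size ≥ 2 (or has a self-loop).
The vertices on cycles are {api, cdn, web, auth, queue, ingest, search, worker, metrics} — 9 in total.

9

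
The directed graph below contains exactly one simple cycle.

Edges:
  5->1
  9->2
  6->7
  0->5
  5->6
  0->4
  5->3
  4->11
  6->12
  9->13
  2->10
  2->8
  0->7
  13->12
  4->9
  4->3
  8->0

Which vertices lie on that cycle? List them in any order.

DFS with gray/black marking from 0:
0 gray
  5 gray
    3 gray
    3 black
    1 gray
    1 black
    6 gray
      12 gray
      12 black
      7 gray
      7 black
    6 black
  5 black
  0→7: 7 black — skip
  4 gray
    9 gray
      13 gray
        13→12: 12 black — skip
      13 black
      2 gray
        8 gray
          8→0: 0 is gray → back edge
Back edge closes the cycle 0 → 4 → 9 → 2 → 8 → 0; its vertices are {0, 2, 4, 8, 9}.

0, 2, 4, 8, 9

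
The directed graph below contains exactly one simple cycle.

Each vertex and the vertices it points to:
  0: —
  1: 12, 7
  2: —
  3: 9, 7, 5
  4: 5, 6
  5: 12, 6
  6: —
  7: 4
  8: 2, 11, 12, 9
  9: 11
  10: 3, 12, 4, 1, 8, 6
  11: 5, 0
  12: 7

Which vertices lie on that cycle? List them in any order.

4, 5, 7, 12

DFS with gray/black marking from 12:
12 gray
  7 gray
    4 gray
      5 gray
        5→12: 12 is gray → back edge
Back edge closes the cycle 12 → 7 → 4 → 5 → 12; its vertices are {4, 5, 7, 12}.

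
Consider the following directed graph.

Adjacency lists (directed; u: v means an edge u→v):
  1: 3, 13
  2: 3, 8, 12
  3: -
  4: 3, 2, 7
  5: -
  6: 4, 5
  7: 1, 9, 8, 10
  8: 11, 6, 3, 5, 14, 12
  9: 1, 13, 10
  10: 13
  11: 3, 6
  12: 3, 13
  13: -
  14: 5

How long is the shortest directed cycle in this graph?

4

For each vertex v, BFS finds the shortest path from v back to v.
The shortest such closed walk is 7 → 8 → 6 → 4 → 7, length 4.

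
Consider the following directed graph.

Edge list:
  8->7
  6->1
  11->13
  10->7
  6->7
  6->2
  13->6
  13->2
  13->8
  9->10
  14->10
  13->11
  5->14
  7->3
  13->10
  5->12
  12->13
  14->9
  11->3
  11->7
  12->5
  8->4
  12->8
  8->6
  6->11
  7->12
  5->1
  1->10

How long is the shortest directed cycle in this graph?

2

For each vertex v, BFS finds the shortest path from v back to v.
The shortest such closed walk is 5 → 12 → 5, length 2.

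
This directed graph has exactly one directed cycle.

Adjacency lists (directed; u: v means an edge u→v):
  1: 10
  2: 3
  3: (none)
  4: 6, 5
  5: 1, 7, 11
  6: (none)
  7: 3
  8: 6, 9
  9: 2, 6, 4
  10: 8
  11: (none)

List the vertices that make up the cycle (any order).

1, 4, 5, 8, 9, 10

DFS with gray/black marking from 8:
8 gray
  6 gray
  6 black
  9 gray
    2 gray
      3 gray
      3 black
    2 black
    9→6: 6 black — skip
    4 gray
      4→6: 6 black — skip
      5 gray
        1 gray
          10 gray
            10→8: 8 is gray → back edge
Back edge closes the cycle 8 → 9 → 4 → 5 → 1 → 10 → 8; its vertices are {1, 4, 5, 8, 9, 10}.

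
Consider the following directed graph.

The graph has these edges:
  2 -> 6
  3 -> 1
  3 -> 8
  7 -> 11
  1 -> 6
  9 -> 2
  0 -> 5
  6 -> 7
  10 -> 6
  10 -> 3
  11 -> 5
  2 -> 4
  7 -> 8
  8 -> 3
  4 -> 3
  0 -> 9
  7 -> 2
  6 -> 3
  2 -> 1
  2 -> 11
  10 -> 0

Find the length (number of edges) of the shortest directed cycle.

2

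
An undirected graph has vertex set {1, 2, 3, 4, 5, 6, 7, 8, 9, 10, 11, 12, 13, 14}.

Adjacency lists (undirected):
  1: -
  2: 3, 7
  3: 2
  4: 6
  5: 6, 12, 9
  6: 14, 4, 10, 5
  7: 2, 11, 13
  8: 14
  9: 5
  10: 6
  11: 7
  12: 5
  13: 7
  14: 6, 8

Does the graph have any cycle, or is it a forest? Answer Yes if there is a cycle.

DFS, tracking each vertex's parent; an edge to a visited non-parent vertex closes a cycle.
Start from 8:
visit 8 (parent –)
  visit 14 (parent 8)
    visit 6 (parent 14)
      6–14: parent, skip
      visit 4 (parent 6)
        4–6: parent, skip
      visit 10 (parent 6)
        10–6: parent, skip
      visit 5 (parent 6)
        5–6: parent, skip
        visit 12 (parent 5)
          12–5: parent, skip
        visit 9 (parent 5)
          9–5: parent, skip
    14–8: parent, skip
visit 1 (parent –)
visit 2 (parent –)
  visit 3 (parent 2)
    3–2: parent, skip
  visit 7 (parent 2)
    7–2: parent, skip
    visit 11 (parent 7)
      11–7: parent, skip
    visit 13 (parent 7)
      13–7: parent, skip
No non-parent visited neighbor found — the graph is a forest.

No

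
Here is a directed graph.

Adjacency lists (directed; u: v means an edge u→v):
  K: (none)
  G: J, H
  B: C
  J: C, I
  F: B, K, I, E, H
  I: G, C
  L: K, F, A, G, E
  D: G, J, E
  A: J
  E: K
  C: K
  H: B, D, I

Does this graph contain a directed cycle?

DFS with white/gray/black marking, starting from G:
G gray
  J gray
    C gray
      K gray
      K black
    C black
    I gray
      I→G: G is gray → back edge
Back edge found, so a cycle exists: G → J → I → G.

Yes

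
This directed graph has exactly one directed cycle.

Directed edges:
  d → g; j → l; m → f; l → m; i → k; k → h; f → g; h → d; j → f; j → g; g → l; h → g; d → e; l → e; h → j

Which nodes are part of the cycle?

f, g, l, m

DFS with gray/black marking from f:
f gray
  g gray
    l gray
      m gray
        m→f: f is gray → back edge
Back edge closes the cycle f → g → l → m → f; its vertices are {f, g, l, m}.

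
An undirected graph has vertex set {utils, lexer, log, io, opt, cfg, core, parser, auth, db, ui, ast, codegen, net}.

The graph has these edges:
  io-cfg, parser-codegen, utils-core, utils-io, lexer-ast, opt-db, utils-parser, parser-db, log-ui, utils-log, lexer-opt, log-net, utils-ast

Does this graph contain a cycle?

DFS, tracking each vertex's parent; an edge to a visited non-parent vertex closes a cycle.
Start from utils:
visit utils (parent –)
  visit ast (parent utils)
    ast–utils: parent, skip
    visit lexer (parent ast)
      lexer–ast: parent, skip
      visit opt (parent lexer)
        visit db (parent opt)
          db–opt: parent, skip
          visit parser (parent db)
            parser–utils: utils visited and ≠ parent → cycle
Cycle: utils – ast – lexer – opt – db – parser – utils.

Yes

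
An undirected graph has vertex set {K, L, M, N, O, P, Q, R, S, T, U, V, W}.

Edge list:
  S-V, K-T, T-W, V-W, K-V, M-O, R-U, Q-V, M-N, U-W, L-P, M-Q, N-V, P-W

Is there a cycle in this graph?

DFS, tracking each vertex's parent; an edge to a visited non-parent vertex closes a cycle.
Start from P:
visit P (parent –)
  visit W (parent P)
    W–P: parent, skip
    visit U (parent W)
      visit R (parent U)
        R–U: parent, skip
      U–W: parent, skip
    visit T (parent W)
      visit K (parent T)
        K–T: parent, skip
        visit V (parent K)
          V–W: W visited and ≠ parent → cycle
Cycle: W – T – K – V – W.

Yes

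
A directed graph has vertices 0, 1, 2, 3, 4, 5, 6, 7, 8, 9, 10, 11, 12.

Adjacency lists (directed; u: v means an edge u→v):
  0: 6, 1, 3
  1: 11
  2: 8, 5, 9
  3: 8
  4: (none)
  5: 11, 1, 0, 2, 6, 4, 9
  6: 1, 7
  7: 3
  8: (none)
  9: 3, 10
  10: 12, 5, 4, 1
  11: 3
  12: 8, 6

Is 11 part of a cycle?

No

11 lies on a cycle iff there is a path from 11 back to itself.
Exploring from 11, it never reaches itself; equivalently, its strongly connected component is a singleton.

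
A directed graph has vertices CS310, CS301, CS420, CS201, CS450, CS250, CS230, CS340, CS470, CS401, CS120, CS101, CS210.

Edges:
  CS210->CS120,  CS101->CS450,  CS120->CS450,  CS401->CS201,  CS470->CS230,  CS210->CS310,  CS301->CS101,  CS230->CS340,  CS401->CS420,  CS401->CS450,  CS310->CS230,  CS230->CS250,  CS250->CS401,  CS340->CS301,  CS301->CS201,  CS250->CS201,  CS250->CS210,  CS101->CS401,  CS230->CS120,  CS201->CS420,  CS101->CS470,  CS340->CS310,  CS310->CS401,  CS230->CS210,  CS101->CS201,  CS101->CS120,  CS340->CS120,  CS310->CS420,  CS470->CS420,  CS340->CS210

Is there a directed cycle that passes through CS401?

CS401 lies on a cycle iff there is a path from CS401 back to itself.
Exploring from CS401, it never reaches itself; equivalently, its strongly connected component is a singleton.

No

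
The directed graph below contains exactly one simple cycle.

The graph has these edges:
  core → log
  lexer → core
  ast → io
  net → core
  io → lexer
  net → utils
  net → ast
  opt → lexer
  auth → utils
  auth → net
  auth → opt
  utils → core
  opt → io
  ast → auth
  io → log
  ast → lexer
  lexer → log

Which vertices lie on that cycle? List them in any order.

DFS with gray/black marking from ast:
ast gray
  lexer gray
    log gray
    log black
    core gray
      core→log: log black — skip
    core black
  lexer black
  auth gray
    net gray
      utils gray
        utils→core: core black — skip
      utils black
      net→core: core black — skip
      net→ast: ast is gray → back edge
Back edge closes the cycle ast → auth → net → ast; its vertices are {ast, net, auth}.

ast, net, auth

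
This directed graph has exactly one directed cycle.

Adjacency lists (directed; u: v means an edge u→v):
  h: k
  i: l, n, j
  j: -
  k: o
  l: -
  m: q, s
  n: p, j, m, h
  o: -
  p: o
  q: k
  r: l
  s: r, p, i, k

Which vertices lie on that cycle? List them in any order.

i, m, n, s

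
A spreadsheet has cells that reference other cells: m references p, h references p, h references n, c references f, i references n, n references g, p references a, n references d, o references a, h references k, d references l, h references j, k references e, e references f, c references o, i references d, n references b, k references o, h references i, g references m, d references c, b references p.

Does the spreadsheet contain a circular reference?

No

DFS with white/gray/black marking, starting from c:
c gray
  f gray
  f black
  o gray
    a gray
    a black
  o black
c black
b gray
  p gray
    p→a: a black — skip
  p black
b black
d gray
  l gray
  l black
  d→c: c black — skip
d black
e gray
  e→f: f black — skip
e black
g gray
  m gray
    m→p: p black — skip
  m black
g black
h gray
  i gray
    n gray
      n→g: g black — skip
      n→d: d black — skip
      n→b: b black — skip
    n black
    i→d: d black — skip
  i black
  h→p: p black — skip
  h→n: n black — skip
  j gray
  j black
  k gray
    k→e: e black — skip
    k→o: o black — skip
  k black
h black
Every edge goes to a white or black vertex — no back edge, so the graph is acyclic.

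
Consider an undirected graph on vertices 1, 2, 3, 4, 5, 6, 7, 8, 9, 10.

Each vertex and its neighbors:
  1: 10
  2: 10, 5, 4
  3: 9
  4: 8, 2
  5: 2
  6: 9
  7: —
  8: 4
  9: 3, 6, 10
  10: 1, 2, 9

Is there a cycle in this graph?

DFS, tracking each vertex's parent; an edge to a visited non-parent vertex closes a cycle.
Start from 3:
visit 3 (parent –)
  visit 9 (parent 3)
    9–3: parent, skip
    visit 6 (parent 9)
      6–9: parent, skip
    visit 10 (parent 9)
      visit 1 (parent 10)
        1–10: parent, skip
      visit 2 (parent 10)
        2–10: parent, skip
        visit 5 (parent 2)
          5–2: parent, skip
        visit 4 (parent 2)
          visit 8 (parent 4)
            8–4: parent, skip
          4–2: parent, skip
      10–9: parent, skip
visit 7 (parent –)
No non-parent visited neighbor found — the graph is a forest.

No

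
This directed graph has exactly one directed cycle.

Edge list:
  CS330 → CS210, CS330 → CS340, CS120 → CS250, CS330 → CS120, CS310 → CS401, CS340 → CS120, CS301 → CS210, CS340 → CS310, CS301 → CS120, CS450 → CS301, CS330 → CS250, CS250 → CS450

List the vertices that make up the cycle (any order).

CS120, CS250, CS301, CS450

DFS with gray/black marking from CS250:
CS250 gray
  CS450 gray
    CS301 gray
      CS120 gray
        CS120→CS250: CS250 is gray → back edge
Back edge closes the cycle CS250 → CS450 → CS301 → CS120 → CS250; its vertices are {CS120, CS250, CS301, CS450}.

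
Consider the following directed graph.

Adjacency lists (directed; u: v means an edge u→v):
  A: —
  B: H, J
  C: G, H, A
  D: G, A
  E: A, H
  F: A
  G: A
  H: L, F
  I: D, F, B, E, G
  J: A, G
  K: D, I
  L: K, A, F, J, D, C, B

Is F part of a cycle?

F lies on a cycle iff there is a path from F back to itself.
Exploring from F, it never reaches itself; equivalently, its strongly connected component is a singleton.

No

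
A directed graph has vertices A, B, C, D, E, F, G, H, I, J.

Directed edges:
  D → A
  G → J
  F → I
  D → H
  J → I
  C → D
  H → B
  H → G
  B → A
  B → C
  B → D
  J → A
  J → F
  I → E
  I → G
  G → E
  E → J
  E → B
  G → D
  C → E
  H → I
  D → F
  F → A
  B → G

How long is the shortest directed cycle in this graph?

3

For each vertex v, BFS finds the shortest path from v back to v.
The shortest such closed walk is H → G → D → H, length 3.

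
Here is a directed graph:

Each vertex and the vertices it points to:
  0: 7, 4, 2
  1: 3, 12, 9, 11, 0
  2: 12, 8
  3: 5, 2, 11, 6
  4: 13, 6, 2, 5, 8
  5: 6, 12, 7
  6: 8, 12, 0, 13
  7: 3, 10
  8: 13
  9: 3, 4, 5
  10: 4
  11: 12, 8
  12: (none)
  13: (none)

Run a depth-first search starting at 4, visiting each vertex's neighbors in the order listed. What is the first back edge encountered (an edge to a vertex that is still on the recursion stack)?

5→6

DFS from 4 (visiting each vertex's neighbors in the order listed); mark gray on enter, black on exit:
4 gray
  13 gray
  13 black
  6 gray
    8 gray
      8→13: 13 black — skip
    8 black
    12 gray
    12 black
    0 gray
      7 gray
        3 gray
          5 gray
            5→6: 6 is gray → back edge
First back edge: 5 → 6.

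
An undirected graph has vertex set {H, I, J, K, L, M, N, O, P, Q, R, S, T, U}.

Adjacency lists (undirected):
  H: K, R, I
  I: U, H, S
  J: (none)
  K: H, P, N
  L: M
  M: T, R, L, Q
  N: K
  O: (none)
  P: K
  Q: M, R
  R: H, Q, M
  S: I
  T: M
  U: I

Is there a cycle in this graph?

DFS, tracking each vertex's parent; an edge to a visited non-parent vertex closes a cycle.
Start from I:
visit I (parent –)
  visit U (parent I)
    U–I: parent, skip
  visit H (parent I)
    visit K (parent H)
      K–H: parent, skip
      visit P (parent K)
        P–K: parent, skip
      visit N (parent K)
        N–K: parent, skip
    visit R (parent H)
      R–H: parent, skip
      visit Q (parent R)
        visit M (parent Q)
          visit T (parent M)
            T–M: parent, skip
          M–R: R visited and ≠ parent → cycle
Cycle: R – Q – M – R.

Yes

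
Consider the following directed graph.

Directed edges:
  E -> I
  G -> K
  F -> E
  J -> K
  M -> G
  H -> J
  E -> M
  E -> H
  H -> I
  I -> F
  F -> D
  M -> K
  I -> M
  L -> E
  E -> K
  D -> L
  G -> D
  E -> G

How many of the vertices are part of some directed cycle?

8

A vertex is on a directed cycle iff it belongs to a strongly connected component of size ≥ 2 (or has a self-loop).
The vertices on cycles are {D, E, F, G, H, I, L, M} — 8 in total.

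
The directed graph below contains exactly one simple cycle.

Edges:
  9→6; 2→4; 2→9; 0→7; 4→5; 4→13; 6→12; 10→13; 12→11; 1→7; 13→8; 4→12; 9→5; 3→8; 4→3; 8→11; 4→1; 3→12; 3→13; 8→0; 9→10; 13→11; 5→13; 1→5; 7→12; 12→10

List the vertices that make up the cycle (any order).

DFS with gray/black marking from 8:
8 gray
  0 gray
    7 gray
      12 gray
        11 gray
        11 black
        10 gray
          13 gray
            13→11: 11 black — skip
            13→8: 8 is gray → back edge
Back edge closes the cycle 8 → 0 → 7 → 12 → 10 → 13 → 8; its vertices are {0, 7, 8, 10, 12, 13}.

0, 7, 8, 10, 12, 13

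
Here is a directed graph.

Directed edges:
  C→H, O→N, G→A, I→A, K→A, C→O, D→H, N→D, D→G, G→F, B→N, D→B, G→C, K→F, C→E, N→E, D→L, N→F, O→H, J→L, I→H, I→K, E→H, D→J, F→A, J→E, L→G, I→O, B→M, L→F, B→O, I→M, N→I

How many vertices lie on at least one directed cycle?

A vertex is on a directed cycle iff it belongs to a strongly connected component of size ≥ 2 (or has a self-loop).
The vertices on cycles are {B, C, D, G, I, J, L, N, O} — 9 in total.

9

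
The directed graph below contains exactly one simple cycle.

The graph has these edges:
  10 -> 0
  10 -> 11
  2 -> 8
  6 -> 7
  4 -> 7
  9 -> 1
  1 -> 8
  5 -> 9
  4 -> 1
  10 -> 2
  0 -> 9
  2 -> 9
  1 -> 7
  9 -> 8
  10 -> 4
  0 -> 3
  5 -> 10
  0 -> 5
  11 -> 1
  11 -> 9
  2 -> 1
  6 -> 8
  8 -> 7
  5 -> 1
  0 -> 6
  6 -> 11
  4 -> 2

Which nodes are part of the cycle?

0, 5, 10

DFS with gray/black marking from 10:
10 gray
  4 gray
    7 gray
    7 black
    2 gray
      9 gray
        8 gray
          8→7: 7 black — skip
        8 black
        1 gray
          1→7: 7 black — skip
          1→8: 8 black — skip
        1 black
      9 black
      2→8: 8 black — skip
      2→1: 1 black — skip
    2 black
    4→1: 1 black — skip
  4 black
  11 gray
    11→9: 9 black — skip
    11→1: 1 black — skip
  11 black
  10→2: 2 black — skip
  0 gray
    3 gray
    3 black
    5 gray
      5→9: 9 black — skip
      5→10: 10 is gray → back edge
Back edge closes the cycle 10 → 0 → 5 → 10; its vertices are {0, 5, 10}.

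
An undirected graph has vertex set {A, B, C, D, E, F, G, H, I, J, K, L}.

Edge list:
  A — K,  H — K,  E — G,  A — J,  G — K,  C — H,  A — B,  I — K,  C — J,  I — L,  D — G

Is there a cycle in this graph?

Yes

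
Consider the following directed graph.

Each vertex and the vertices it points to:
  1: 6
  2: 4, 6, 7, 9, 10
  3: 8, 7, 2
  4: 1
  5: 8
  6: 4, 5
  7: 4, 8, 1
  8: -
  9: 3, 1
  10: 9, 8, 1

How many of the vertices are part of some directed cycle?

A vertex is on a directed cycle iff it belongs to a strongly connected component of size ≥ 2 (or has a self-loop).
The vertices on cycles are {1, 2, 3, 4, 6, 9, 10} — 7 in total.

7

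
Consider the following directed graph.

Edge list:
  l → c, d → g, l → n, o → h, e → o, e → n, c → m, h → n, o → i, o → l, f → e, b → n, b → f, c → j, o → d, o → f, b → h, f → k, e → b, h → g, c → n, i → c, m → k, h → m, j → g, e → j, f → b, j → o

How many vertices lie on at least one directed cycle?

8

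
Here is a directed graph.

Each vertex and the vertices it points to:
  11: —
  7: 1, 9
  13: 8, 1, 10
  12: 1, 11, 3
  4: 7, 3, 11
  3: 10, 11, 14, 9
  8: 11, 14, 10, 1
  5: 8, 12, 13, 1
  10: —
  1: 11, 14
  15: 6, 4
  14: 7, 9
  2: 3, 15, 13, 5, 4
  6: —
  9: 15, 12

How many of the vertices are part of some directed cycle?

8

A vertex is on a directed cycle iff it belongs to a strongly connected component of size ≥ 2 (or has a self-loop).
The vertices on cycles are {1, 3, 4, 7, 9, 12, 14, 15} — 8 in total.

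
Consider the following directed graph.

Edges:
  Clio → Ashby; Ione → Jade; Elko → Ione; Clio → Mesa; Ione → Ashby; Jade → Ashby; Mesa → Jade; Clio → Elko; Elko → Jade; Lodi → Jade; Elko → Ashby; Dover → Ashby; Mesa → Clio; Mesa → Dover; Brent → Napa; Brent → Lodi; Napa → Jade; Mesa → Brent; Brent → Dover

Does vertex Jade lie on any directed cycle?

Jade lies on a cycle iff there is a path from Jade back to itself.
Exploring from Jade, it never reaches itself; equivalently, its strongly connected component is a singleton.

No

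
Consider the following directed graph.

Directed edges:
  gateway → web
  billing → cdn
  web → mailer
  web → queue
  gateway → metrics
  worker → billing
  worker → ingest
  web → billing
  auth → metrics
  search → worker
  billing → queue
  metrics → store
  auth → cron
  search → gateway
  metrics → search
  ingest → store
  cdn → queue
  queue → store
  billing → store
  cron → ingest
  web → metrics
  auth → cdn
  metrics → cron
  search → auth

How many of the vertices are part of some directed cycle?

A vertex is on a directed cycle iff it belongs to a strongly connected component of size ≥ 2 (or has a self-loop).
The vertices on cycles are {web, auth, search, gateway, metrics} — 5 in total.

5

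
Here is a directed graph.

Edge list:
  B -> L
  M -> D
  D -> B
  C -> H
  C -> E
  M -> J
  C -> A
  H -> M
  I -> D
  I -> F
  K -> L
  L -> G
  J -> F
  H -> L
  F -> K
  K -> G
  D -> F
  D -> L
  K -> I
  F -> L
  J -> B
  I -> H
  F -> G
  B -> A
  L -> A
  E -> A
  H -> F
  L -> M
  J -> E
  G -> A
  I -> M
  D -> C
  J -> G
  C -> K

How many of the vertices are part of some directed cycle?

10

A vertex is on a directed cycle iff it belongs to a strongly connected component of size ≥ 2 (or has a self-loop).
The vertices on cycles are {B, C, D, F, H, I, J, K, L, M} — 10 in total.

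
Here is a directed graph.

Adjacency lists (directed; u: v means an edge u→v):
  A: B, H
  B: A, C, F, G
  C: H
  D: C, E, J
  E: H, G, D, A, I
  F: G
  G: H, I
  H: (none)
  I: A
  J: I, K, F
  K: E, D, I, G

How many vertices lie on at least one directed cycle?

A vertex is on a directed cycle iff it belongs to a strongly connected component of size ≥ 2 (or has a self-loop).
The vertices on cycles are {A, B, D, E, F, G, I, J, K} — 9 in total.

9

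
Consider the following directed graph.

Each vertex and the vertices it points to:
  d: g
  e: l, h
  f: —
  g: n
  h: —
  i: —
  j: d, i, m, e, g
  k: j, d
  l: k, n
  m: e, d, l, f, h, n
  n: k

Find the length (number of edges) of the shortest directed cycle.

4

For each vertex v, BFS finds the shortest path from v back to v.
The shortest such closed walk is j → e → l → k → j, length 4.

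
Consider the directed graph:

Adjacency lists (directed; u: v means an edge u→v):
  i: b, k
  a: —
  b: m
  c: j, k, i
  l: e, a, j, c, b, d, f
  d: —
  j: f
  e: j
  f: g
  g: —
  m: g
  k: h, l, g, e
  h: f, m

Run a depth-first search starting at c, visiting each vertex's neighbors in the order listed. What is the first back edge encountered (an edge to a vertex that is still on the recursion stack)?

l->c

DFS from c (visiting each vertex's neighbors in the order listed); mark gray on enter, black on exit:
c gray
  j gray
    f gray
      g gray
      g black
    f black
  j black
  k gray
    h gray
      h→f: f black — skip
      m gray
        m→g: g black — skip
      m black
    h black
    l gray
      e gray
        e→j: j black — skip
      e black
      a gray
      a black
      l→j: j black — skip
      l→c: c is gray → back edge
First back edge: l → c.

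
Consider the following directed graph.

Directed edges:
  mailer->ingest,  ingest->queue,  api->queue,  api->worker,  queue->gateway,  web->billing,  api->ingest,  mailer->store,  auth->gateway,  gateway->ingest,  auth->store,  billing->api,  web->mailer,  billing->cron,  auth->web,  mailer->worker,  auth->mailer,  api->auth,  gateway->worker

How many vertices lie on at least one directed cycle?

7

A vertex is on a directed cycle iff it belongs to a strongly connected component of size ≥ 2 (or has a self-loop).
The vertices on cycles are {api, web, auth, queue, ingest, billing, gateway} — 7 in total.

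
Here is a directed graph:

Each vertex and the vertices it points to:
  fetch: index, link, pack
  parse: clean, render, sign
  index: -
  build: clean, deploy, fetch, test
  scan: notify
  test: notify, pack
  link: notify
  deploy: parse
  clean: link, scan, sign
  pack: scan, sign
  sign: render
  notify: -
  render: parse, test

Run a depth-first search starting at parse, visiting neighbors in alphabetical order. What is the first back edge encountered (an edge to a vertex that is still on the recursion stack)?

render->parse

DFS from parse (visiting neighbors in alphabetical order); mark gray on enter, black on exit:
parse gray
  clean gray
    link gray
      notify gray
      notify black
    link black
    scan gray
      scan→notify: notify black — skip
    scan black
    sign gray
      render gray
        render→parse: parse is gray → back edge
First back edge: render → parse.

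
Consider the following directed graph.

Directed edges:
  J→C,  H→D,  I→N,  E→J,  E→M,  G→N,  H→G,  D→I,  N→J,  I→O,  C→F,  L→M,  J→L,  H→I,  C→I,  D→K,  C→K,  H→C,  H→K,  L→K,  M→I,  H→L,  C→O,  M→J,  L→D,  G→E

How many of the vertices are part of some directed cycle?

7

A vertex is on a directed cycle iff it belongs to a strongly connected component of size ≥ 2 (or has a self-loop).
The vertices on cycles are {C, D, I, J, L, M, N} — 7 in total.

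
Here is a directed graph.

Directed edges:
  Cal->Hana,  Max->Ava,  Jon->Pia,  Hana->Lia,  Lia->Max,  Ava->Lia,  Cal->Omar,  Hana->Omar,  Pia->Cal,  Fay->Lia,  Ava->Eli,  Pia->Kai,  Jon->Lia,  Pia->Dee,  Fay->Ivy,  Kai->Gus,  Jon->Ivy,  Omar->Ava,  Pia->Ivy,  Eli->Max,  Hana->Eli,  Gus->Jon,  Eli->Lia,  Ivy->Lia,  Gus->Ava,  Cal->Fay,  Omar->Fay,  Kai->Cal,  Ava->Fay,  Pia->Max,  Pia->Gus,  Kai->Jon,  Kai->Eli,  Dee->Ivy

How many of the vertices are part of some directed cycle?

A vertex is on a directed cycle iff it belongs to a strongly connected component of size ≥ 2 (or has a self-loop).
The vertices on cycles are {Ava, Eli, Fay, Gus, Ivy, Jon, Kai, Lia, Max, Pia} — 10 in total.

10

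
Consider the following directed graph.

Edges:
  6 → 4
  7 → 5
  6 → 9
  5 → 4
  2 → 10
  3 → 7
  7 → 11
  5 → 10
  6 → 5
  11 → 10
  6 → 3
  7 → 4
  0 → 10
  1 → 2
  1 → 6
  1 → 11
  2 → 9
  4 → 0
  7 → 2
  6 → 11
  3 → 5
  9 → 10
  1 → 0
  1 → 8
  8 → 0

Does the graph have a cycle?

No

DFS with white/gray/black marking, starting from 6:
6 gray
  9 gray
    10 gray
    10 black
  9 black
  3 gray
    5 gray
      4 gray
        0 gray
          0→10: 10 black — skip
        0 black
      4 black
      5→10: 10 black — skip
    5 black
    7 gray
      7→4: 4 black — skip
      11 gray
        11→10: 10 black — skip
      11 black
      7→5: 5 black — skip
      2 gray
        2→10: 10 black — skip
        2→9: 9 black — skip
      2 black
    7 black
  3 black
  6→5: 5 black — skip
  6→4: 4 black — skip
  6→11: 11 black — skip
6 black
1 gray
  1→0: 0 black — skip
  1→2: 2 black — skip
  1→11: 11 black — skip
  8 gray
    8→0: 0 black — skip
  8 black
  1→6: 6 black — skip
1 black
Every edge goes to a white or black vertex — no back edge, so the graph is acyclic.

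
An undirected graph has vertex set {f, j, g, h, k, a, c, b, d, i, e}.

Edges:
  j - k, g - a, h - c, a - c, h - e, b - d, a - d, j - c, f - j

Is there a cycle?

DFS, tracking each vertex's parent; an edge to a visited non-parent vertex closes a cycle.
Start from e:
visit e (parent –)
  visit h (parent e)
    h–e: parent, skip
    visit c (parent h)
      visit j (parent c)
        j–c: parent, skip
        visit k (parent j)
          k–j: parent, skip
        visit f (parent j)
          f–j: parent, skip
      c–h: parent, skip
      visit a (parent c)
        a–c: parent, skip
        visit g (parent a)
          g–a: parent, skip
        visit d (parent a)
          d–a: parent, skip
          visit b (parent d)
            b–d: parent, skip
visit i (parent –)
No non-parent visited neighbor found — the graph is a forest.

No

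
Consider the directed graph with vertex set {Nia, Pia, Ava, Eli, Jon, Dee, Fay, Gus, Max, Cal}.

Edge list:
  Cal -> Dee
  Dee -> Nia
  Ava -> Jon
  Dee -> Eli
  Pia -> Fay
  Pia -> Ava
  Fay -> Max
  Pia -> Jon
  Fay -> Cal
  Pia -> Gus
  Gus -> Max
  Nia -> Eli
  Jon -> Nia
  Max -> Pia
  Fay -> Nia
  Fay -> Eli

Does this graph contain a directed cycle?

Yes

DFS with white/gray/black marking, starting from Max:
Max gray
  Pia gray
    Jon gray
      Nia gray
        Eli gray
        Eli black
      Nia black
    Jon black
    Ava gray
      Ava→Jon: Jon black — skip
    Ava black
    Fay gray
      Fay→Nia: Nia black — skip
      Fay→Max: Max is gray → back edge
Back edge found, so a cycle exists: Max → Pia → Fay → Max.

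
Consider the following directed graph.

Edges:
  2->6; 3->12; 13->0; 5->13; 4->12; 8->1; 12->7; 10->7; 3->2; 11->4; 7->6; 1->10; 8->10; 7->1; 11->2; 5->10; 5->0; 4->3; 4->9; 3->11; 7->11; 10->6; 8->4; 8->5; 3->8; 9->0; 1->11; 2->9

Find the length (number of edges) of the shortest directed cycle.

For each vertex v, BFS finds the shortest path from v back to v.
The shortest such closed walk is 8 → 4 → 3 → 8, length 3.

3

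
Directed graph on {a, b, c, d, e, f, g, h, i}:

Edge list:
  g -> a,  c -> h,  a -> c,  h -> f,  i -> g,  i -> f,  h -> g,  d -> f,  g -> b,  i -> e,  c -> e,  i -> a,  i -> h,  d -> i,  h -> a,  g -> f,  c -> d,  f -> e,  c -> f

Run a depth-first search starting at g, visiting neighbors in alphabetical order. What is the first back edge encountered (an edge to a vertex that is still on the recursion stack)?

i->a

DFS from g (visiting neighbors in alphabetical order); mark gray on enter, black on exit:
g gray
  a gray
    c gray
      d gray
        f gray
          e gray
          e black
        f black
        i gray
          i→a: a is gray → back edge
First back edge: i → a.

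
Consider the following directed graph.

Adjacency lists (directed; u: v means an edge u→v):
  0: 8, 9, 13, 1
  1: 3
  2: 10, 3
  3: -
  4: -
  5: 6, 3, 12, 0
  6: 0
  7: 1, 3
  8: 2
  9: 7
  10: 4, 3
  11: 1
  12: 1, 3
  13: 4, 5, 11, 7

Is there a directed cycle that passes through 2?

2 lies on a cycle iff there is a path from 2 back to itself.
Exploring from 2, it never reaches itself; equivalently, its strongly connected component is a singleton.

No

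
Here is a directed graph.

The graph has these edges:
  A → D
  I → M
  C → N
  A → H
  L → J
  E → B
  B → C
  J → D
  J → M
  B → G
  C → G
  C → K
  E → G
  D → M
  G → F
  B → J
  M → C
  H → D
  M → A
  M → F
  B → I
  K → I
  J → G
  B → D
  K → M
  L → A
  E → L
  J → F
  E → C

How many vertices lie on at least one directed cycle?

7

A vertex is on a directed cycle iff it belongs to a strongly connected component of size ≥ 2 (or has a self-loop).
The vertices on cycles are {A, C, D, H, I, K, M} — 7 in total.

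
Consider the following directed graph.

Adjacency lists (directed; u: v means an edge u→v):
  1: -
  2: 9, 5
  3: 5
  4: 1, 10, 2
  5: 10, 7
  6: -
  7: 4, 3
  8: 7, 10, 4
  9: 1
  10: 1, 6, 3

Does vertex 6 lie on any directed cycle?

No

6 lies on a cycle iff there is a path from 6 back to itself.
Exploring from 6, it never reaches itself; equivalently, its strongly connected component is a singleton.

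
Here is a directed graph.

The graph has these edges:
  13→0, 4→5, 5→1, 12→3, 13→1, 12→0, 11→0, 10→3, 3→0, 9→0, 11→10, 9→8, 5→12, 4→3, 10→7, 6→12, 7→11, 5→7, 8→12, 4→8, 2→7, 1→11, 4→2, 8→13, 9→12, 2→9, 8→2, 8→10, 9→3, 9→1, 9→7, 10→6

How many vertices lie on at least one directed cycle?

6

A vertex is on a directed cycle iff it belongs to a strongly connected component of size ≥ 2 (or has a self-loop).
The vertices on cycles are {2, 7, 8, 9, 10, 11} — 6 in total.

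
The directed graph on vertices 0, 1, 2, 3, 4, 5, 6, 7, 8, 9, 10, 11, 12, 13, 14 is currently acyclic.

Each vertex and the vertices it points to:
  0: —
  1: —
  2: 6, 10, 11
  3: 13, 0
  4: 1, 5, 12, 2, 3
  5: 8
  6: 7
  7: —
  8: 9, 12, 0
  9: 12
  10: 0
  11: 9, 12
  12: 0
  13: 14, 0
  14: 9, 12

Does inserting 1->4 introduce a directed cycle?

Yes

Adding 1→4 creates a cycle iff 4 can already reach 1.
Path from 4: 4 → 1.
So 4 → … → 1 → 4 is a cycle.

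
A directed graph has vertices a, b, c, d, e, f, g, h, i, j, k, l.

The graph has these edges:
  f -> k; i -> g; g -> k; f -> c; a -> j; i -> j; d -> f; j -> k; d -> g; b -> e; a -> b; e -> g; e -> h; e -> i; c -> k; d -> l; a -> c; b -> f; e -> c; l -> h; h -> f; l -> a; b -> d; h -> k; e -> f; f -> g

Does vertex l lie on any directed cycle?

Yes

l is on a cycle iff l can reach itself via ≥1 edge.
l → a → b → d → l — yes.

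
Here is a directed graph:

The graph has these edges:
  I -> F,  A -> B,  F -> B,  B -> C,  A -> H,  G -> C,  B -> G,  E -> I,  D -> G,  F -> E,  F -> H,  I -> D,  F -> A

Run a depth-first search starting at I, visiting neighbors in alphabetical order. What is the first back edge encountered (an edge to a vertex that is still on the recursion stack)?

DFS from I (visiting neighbors in alphabetical order); mark gray on enter, black on exit:
I gray
  D gray
    G gray
      C gray
      C black
    G black
  D black
  F gray
    A gray
      B gray
        B→C: C black — skip
        B→G: G black — skip
      B black
      H gray
      H black
    A black
    F→B: B black — skip
    E gray
      E→I: I is gray → back edge
First back edge: E → I.

E→I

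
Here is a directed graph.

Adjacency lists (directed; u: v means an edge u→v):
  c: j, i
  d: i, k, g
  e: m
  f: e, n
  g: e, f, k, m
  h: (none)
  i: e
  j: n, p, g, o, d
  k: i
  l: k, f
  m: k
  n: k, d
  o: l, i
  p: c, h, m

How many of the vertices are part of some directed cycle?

A vertex is on a directed cycle iff it belongs to a strongly connected component of size ≥ 2 (or has a self-loop).
The vertices on cycles are {c, d, e, f, g, i, j, k, m, n, p} — 11 in total.

11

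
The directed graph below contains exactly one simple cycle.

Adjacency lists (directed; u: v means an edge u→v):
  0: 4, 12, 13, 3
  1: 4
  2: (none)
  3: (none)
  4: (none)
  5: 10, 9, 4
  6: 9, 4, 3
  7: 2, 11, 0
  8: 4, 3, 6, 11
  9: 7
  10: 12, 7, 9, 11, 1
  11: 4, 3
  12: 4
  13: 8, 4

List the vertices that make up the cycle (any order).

0, 6, 7, 8, 9, 13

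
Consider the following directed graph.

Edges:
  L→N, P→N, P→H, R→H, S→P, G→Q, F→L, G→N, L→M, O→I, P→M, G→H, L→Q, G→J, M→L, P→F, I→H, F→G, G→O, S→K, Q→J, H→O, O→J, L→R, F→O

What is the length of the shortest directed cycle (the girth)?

2

For each vertex v, BFS finds the shortest path from v back to v.
The shortest such closed walk is M → L → M, length 2.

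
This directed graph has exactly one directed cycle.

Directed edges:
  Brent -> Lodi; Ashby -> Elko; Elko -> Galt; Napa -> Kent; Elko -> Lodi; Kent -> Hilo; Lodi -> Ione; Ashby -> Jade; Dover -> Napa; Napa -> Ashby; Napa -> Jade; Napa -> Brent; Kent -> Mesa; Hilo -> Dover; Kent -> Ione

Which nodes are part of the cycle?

Hilo, Kent, Napa, Dover

DFS with gray/black marking from Napa:
Napa gray
  Ashby gray
    Jade gray
    Jade black
    Elko gray
      Galt gray
      Galt black
      Lodi gray
        Ione gray
        Ione black
      Lodi black
    Elko black
  Ashby black
  Brent gray
    Brent→Lodi: Lodi black — skip
  Brent black
  Napa→Jade: Jade black — skip
  Kent gray
    Mesa gray
    Mesa black
    Kent→Ione: Ione black — skip
    Hilo gray
      Dover gray
        Dover→Napa: Napa is gray → back edge
Back edge closes the cycle Napa → Kent → Hilo → Dover → Napa; its vertices are {Hilo, Kent, Napa, Dover}.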